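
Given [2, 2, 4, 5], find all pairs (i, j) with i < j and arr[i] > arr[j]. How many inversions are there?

Finding inversions in [2, 2, 4, 5]:


Total inversions: 0

The array has 0 inversions. It is already sorted.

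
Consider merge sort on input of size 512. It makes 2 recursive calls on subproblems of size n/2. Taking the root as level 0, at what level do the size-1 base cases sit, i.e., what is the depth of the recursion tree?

For divide and conquer with division factor 2:

Problem sizes at each level:
Level 0: 512
Level 1: 256
Level 2: 128
Level 3: 64
Level 4: 32
Level 5: 16
Level 6: 8
Level 7: 4
Level 8: 2
Level 9: 1

The root is level 0 and the size-1 base case is level 9 (the tree spans levels 0 through 9, i.e. 10 levels counting the root), so the depth is the number of divisions: log_2(512) = 9

The recursion tree depth is log_2(512) = 9. At each level, the problem size is divided by 2, so it takes 9 divisions to reduce to a base case of size 1. The algorithm makes 2 recursive calls at each level.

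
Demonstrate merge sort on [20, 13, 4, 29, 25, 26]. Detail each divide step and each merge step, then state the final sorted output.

Merge sort trace:

Split: [20, 13, 4, 29, 25, 26] -> [20, 13, 4] and [29, 25, 26]
  Split: [20, 13, 4] -> [20] and [13, 4]
    Split: [13, 4] -> [13] and [4]
    Merge: [13] + [4] -> [4, 13]
  Merge: [20] + [4, 13] -> [4, 13, 20]
  Split: [29, 25, 26] -> [29] and [25, 26]
    Split: [25, 26] -> [25] and [26]
    Merge: [25] + [26] -> [25, 26]
  Merge: [29] + [25, 26] -> [25, 26, 29]
Merge: [4, 13, 20] + [25, 26, 29] -> [4, 13, 20, 25, 26, 29]

Final sorted array: [4, 13, 20, 25, 26, 29]

The merge sort proceeds by recursively splitting the array and merging sorted halves.
After all merges, the sorted array is [4, 13, 20, 25, 26, 29].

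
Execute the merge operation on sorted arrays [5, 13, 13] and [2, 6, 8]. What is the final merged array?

Merging process:

Compare 5 vs 2: take 2 from right. Merged: [2]
Compare 5 vs 6: take 5 from left. Merged: [2, 5]
Compare 13 vs 6: take 6 from right. Merged: [2, 5, 6]
Compare 13 vs 8: take 8 from right. Merged: [2, 5, 6, 8]
Append remaining from left: [13, 13]. Merged: [2, 5, 6, 8, 13, 13]

Final merged array: [2, 5, 6, 8, 13, 13]
Total comparisons: 4

The merged array is [2, 5, 6, 8, 13, 13], requiring 4 comparisons. The merge step runs in O(n) time where n is the total number of elements.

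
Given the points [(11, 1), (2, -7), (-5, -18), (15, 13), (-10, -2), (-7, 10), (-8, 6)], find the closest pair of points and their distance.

Computing all pairwise distances among 7 points:

d((11, 1), (2, -7)) = 12.0416
d((11, 1), (-5, -18)) = 24.8395
d((11, 1), (15, 13)) = 12.6491
d((11, 1), (-10, -2)) = 21.2132
d((11, 1), (-7, 10)) = 20.1246
d((11, 1), (-8, 6)) = 19.6469
d((2, -7), (-5, -18)) = 13.0384
d((2, -7), (15, 13)) = 23.8537
d((2, -7), (-10, -2)) = 13.0
d((2, -7), (-7, 10)) = 19.2354
d((2, -7), (-8, 6)) = 16.4012
d((-5, -18), (15, 13)) = 36.8917
d((-5, -18), (-10, -2)) = 16.7631
d((-5, -18), (-7, 10)) = 28.0713
d((-5, -18), (-8, 6)) = 24.1868
d((15, 13), (-10, -2)) = 29.1548
d((15, 13), (-7, 10)) = 22.2036
d((15, 13), (-8, 6)) = 24.0416
d((-10, -2), (-7, 10)) = 12.3693
d((-10, -2), (-8, 6)) = 8.2462
d((-7, 10), (-8, 6)) = 4.1231 <-- minimum

Closest pair: (-7, 10) and (-8, 6) with distance 4.1231

The closest pair is (-7, 10) and (-8, 6) with Euclidean distance 4.1231. For 7 points, brute-force pairwise comparison is shown above. For large n, the divide-and-conquer algorithm (sort by x, recurse on halves, check the dividing strip) achieves O(n log n).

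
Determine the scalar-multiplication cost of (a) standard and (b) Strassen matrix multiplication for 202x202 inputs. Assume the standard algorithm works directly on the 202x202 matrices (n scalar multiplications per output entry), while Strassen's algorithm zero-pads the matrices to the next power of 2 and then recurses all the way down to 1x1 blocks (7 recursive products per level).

Matrix multiplication for 202x202 matrices:

Strassen's algorithm requires power-of-2 dimensions. Pad 202x202 to 256x256 (next power of 2).

Standard algorithm: 202^3 = 8242408 multiplications
Strassen's algorithm: 7^(log2(256)) = 7^8 = 5764801 multiplications
Savings: 8242408 - 5764801 = 2477607 multiplications

Standard: 8242408 multiplications (202^3). Strassen: 5764801 multiplications (7^8, after padding to 256x256). Strassen reduces 8 recursive multiplications to 7 at each level.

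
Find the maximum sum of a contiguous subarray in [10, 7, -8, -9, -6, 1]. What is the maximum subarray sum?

Using Kadane's algorithm on [10, 7, -8, -9, -6, 1]:

Scanning through the array:
Position 1 (value 7): max_ending_here = 17, max_so_far = 17
Position 2 (value -8): max_ending_here = 9, max_so_far = 17
Position 3 (value -9): max_ending_here = 0, max_so_far = 17
Position 4 (value -6): max_ending_here = -6, max_so_far = 17
Position 5 (value 1): max_ending_here = 1, max_so_far = 17

Maximum subarray: [10, 7]
Maximum sum: 17

The maximum subarray is [10, 7] with sum 17. This subarray runs from index 0 to index 1.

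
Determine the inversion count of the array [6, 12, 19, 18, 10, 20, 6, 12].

Finding inversions in [6, 12, 19, 18, 10, 20, 6, 12]:

(1, 4): arr[1]=12 > arr[4]=10
(1, 6): arr[1]=12 > arr[6]=6
(2, 3): arr[2]=19 > arr[3]=18
(2, 4): arr[2]=19 > arr[4]=10
(2, 6): arr[2]=19 > arr[6]=6
(2, 7): arr[2]=19 > arr[7]=12
(3, 4): arr[3]=18 > arr[4]=10
(3, 6): arr[3]=18 > arr[6]=6
(3, 7): arr[3]=18 > arr[7]=12
(4, 6): arr[4]=10 > arr[6]=6
(5, 6): arr[5]=20 > arr[6]=6
(5, 7): arr[5]=20 > arr[7]=12

Total inversions: 12

The array has 12 inversion(s): (1,4), (1,6), (2,3), (2,4), (2,6), (2,7), (3,4), (3,6), (3,7), (4,6), (5,6), (5,7). Each pair (i,j) satisfies i < j and arr[i] > arr[j].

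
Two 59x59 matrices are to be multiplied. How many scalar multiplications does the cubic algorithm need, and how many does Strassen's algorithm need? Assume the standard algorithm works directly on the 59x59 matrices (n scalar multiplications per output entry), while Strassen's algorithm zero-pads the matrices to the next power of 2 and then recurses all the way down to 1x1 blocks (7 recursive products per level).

Matrix multiplication for 59x59 matrices:

Strassen's algorithm requires power-of-2 dimensions. Pad 59x59 to 64x64 (next power of 2).

Standard algorithm: 59^3 = 205379 multiplications
Strassen's algorithm: 7^(log2(64)) = 7^6 = 117649 multiplications
Savings: 205379 - 117649 = 87730 multiplications

Standard: 205379 multiplications (59^3). Strassen: 117649 multiplications (7^6, after padding to 64x64). Strassen reduces 8 recursive multiplications to 7 at each level.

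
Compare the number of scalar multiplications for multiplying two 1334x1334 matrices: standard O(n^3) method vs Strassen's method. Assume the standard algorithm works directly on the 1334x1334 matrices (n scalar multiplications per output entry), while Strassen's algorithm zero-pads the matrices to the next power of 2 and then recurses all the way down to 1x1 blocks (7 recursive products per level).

Matrix multiplication for 1334x1334 matrices:

Strassen's algorithm requires power-of-2 dimensions. Pad 1334x1334 to 2048x2048 (next power of 2).

Standard algorithm: 1334^3 = 2373927704 multiplications
Strassen's algorithm: 7^(log2(2048)) = 7^11 = 1977326743 multiplications
Savings: 2373927704 - 1977326743 = 396600961 multiplications

Standard: 2373927704 multiplications (1334^3). Strassen: 1977326743 multiplications (7^11, after padding to 2048x2048). Strassen reduces 8 recursive multiplications to 7 at each level.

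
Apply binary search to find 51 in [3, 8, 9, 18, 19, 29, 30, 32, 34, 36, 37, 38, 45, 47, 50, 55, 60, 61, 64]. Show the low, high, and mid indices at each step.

Binary search for 51 in [3, 8, 9, 18, 19, 29, 30, 32, 34, 36, 37, 38, 45, 47, 50, 55, 60, 61, 64]:

lo=0, hi=18, mid=9, arr[mid]=36 -> 36 < 51, search right half
lo=10, hi=18, mid=14, arr[mid]=50 -> 50 < 51, search right half
lo=15, hi=18, mid=16, arr[mid]=60 -> 60 > 51, search left half
lo=15, hi=15, mid=15, arr[mid]=55 -> 55 > 51, search left half
lo=15 > hi=14, target 51 not found

Binary search determines that 51 is not in the array after 4 comparisons. The search space was exhausted without finding the target.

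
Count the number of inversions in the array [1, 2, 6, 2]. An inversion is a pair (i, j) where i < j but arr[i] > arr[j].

Finding inversions in [1, 2, 6, 2]:

(2, 3): arr[2]=6 > arr[3]=2

Total inversions: 1

The array has 1 inversion(s): (2,3). Each pair (i,j) satisfies i < j and arr[i] > arr[j].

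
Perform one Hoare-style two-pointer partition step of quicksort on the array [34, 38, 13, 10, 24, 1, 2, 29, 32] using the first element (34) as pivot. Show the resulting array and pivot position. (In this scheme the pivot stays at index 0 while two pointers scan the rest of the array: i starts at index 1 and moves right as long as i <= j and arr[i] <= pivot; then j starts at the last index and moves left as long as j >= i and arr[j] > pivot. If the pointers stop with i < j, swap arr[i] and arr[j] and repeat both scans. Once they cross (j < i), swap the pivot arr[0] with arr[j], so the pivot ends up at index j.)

Hoare-style two-pointer partition with pivot = 34:

Initial array: [34, 38, 13, 10, 24, 1, 2, 29, 32]

Pointers start at i = 1, j = 8.
i stops at index 1 (arr[1]=38 > 34), j stops at index 8 (arr[8]=32 <= 34): swap arr[1] and arr[8], array becomes [34, 32, 13, 10, 24, 1, 2, 29, 38]
i ends at 8, j ends at 7: the pointers have crossed (j < i), so scanning stops.

Swap pivot arr[0] with arr[7] to place pivot at position 7: [29, 32, 13, 10, 24, 1, 2, 34, 38]
Pivot position: 7

After partitioning with pivot 34, the array becomes [29, 32, 13, 10, 24, 1, 2, 34, 38]. The pivot is placed at index 7. All elements to the left of the pivot are <= 34, and all elements to the right are > 34.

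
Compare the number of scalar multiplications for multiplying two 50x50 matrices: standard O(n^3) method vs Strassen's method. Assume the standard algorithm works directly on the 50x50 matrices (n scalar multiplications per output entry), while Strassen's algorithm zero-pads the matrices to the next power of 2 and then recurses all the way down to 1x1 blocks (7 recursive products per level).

Matrix multiplication for 50x50 matrices:

Strassen's algorithm requires power-of-2 dimensions. Pad 50x50 to 64x64 (next power of 2).

Standard algorithm: 50^3 = 125000 multiplications
Strassen's algorithm: 7^(log2(64)) = 7^6 = 117649 multiplications
Savings: 125000 - 117649 = 7351 multiplications

Standard: 125000 multiplications (50^3). Strassen: 117649 multiplications (7^6, after padding to 64x64). Strassen reduces 8 recursive multiplications to 7 at each level.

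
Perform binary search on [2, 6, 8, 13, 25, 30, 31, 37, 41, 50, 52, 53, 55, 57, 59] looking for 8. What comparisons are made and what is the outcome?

Binary search for 8 in [2, 6, 8, 13, 25, 30, 31, 37, 41, 50, 52, 53, 55, 57, 59]:

lo=0, hi=14, mid=7, arr[mid]=37 -> 37 > 8, search left half
lo=0, hi=6, mid=3, arr[mid]=13 -> 13 > 8, search left half
lo=0, hi=2, mid=1, arr[mid]=6 -> 6 < 8, search right half
lo=2, hi=2, mid=2, arr[mid]=8 -> Found target at index 2!

Binary search finds 8 at index 2 after 4 comparisons. The search repeatedly halves the search space by comparing with the middle element.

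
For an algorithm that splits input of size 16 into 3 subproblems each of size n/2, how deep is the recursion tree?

For divide and conquer with division factor 2:

Problem sizes at each level:
Level 0: 16
Level 1: 8
Level 2: 4
Level 3: 2
Level 4: 1

The root is level 0 and the size-1 base case is level 4 (the tree spans levels 0 through 4, i.e. 5 levels counting the root), so the depth is the number of divisions: log_2(16) = 4

The recursion tree depth is log_2(16) = 4. At each level, the problem size is divided by 2, so it takes 4 divisions to reduce to a base case of size 1. The algorithm makes 3 recursive calls at each level.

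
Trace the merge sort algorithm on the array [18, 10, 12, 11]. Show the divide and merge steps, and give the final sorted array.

Merge sort trace:

Split: [18, 10, 12, 11] -> [18, 10] and [12, 11]
  Split: [18, 10] -> [18] and [10]
  Merge: [18] + [10] -> [10, 18]
  Split: [12, 11] -> [12] and [11]
  Merge: [12] + [11] -> [11, 12]
Merge: [10, 18] + [11, 12] -> [10, 11, 12, 18]

Final sorted array: [10, 11, 12, 18]

The merge sort proceeds by recursively splitting the array and merging sorted halves.
After all merges, the sorted array is [10, 11, 12, 18].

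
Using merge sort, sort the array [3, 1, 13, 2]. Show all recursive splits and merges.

Merge sort trace:

Split: [3, 1, 13, 2] -> [3, 1] and [13, 2]
  Split: [3, 1] -> [3] and [1]
  Merge: [3] + [1] -> [1, 3]
  Split: [13, 2] -> [13] and [2]
  Merge: [13] + [2] -> [2, 13]
Merge: [1, 3] + [2, 13] -> [1, 2, 3, 13]

Final sorted array: [1, 2, 3, 13]

The merge sort proceeds by recursively splitting the array and merging sorted halves.
After all merges, the sorted array is [1, 2, 3, 13].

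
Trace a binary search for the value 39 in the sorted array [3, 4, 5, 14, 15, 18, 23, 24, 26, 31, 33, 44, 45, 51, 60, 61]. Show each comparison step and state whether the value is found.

Binary search for 39 in [3, 4, 5, 14, 15, 18, 23, 24, 26, 31, 33, 44, 45, 51, 60, 61]:

lo=0, hi=15, mid=7, arr[mid]=24 -> 24 < 39, search right half
lo=8, hi=15, mid=11, arr[mid]=44 -> 44 > 39, search left half
lo=8, hi=10, mid=9, arr[mid]=31 -> 31 < 39, search right half
lo=10, hi=10, mid=10, arr[mid]=33 -> 33 < 39, search right half
lo=11 > hi=10, target 39 not found

Binary search determines that 39 is not in the array after 4 comparisons. The search space was exhausted without finding the target.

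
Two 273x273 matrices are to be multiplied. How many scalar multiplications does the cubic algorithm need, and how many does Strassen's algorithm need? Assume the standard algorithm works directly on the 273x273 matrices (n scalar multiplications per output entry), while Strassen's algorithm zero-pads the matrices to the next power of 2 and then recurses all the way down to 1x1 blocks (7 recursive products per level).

Matrix multiplication for 273x273 matrices:

Strassen's algorithm requires power-of-2 dimensions. Pad 273x273 to 512x512 (next power of 2).

Standard algorithm: 273^3 = 20346417 multiplications
Strassen's algorithm: 7^(log2(512)) = 7^9 = 40353607 multiplications
Difference: 20346417 - 40353607 = -20007190 (Strassen uses MORE here due to padding overhead — for small or just-over-power-of-2 n, padding can outweigh the per-level savings)

Standard: 20346417 multiplications (273^3). Strassen: 40353607 multiplications (7^9, after padding to 512x512). Strassen reduces 8 recursive multiplications to 7 at each level.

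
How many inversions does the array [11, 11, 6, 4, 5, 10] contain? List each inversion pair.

Finding inversions in [11, 11, 6, 4, 5, 10]:

(0, 2): arr[0]=11 > arr[2]=6
(0, 3): arr[0]=11 > arr[3]=4
(0, 4): arr[0]=11 > arr[4]=5
(0, 5): arr[0]=11 > arr[5]=10
(1, 2): arr[1]=11 > arr[2]=6
(1, 3): arr[1]=11 > arr[3]=4
(1, 4): arr[1]=11 > arr[4]=5
(1, 5): arr[1]=11 > arr[5]=10
(2, 3): arr[2]=6 > arr[3]=4
(2, 4): arr[2]=6 > arr[4]=5

Total inversions: 10

The array has 10 inversion(s): (0,2), (0,3), (0,4), (0,5), (1,2), (1,3), (1,4), (1,5), (2,3), (2,4). Each pair (i,j) satisfies i < j and arr[i] > arr[j].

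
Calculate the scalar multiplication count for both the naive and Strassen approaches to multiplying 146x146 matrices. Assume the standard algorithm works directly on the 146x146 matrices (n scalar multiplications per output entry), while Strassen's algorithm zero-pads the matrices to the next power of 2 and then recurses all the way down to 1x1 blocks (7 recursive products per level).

Matrix multiplication for 146x146 matrices:

Strassen's algorithm requires power-of-2 dimensions. Pad 146x146 to 256x256 (next power of 2).

Standard algorithm: 146^3 = 3112136 multiplications
Strassen's algorithm: 7^(log2(256)) = 7^8 = 5764801 multiplications
Difference: 3112136 - 5764801 = -2652665 (Strassen uses MORE here due to padding overhead — for small or just-over-power-of-2 n, padding can outweigh the per-level savings)

Standard: 3112136 multiplications (146^3). Strassen: 5764801 multiplications (7^8, after padding to 256x256). Strassen reduces 8 recursive multiplications to 7 at each level.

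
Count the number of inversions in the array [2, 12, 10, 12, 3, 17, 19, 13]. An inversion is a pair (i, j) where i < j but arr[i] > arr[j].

Finding inversions in [2, 12, 10, 12, 3, 17, 19, 13]:

(1, 2): arr[1]=12 > arr[2]=10
(1, 4): arr[1]=12 > arr[4]=3
(2, 4): arr[2]=10 > arr[4]=3
(3, 4): arr[3]=12 > arr[4]=3
(5, 7): arr[5]=17 > arr[7]=13
(6, 7): arr[6]=19 > arr[7]=13

Total inversions: 6

The array has 6 inversion(s): (1,2), (1,4), (2,4), (3,4), (5,7), (6,7). Each pair (i,j) satisfies i < j and arr[i] > arr[j].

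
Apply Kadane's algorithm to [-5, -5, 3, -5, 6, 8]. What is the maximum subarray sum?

Using Kadane's algorithm on [-5, -5, 3, -5, 6, 8]:

Scanning through the array:
Position 1 (value -5): max_ending_here = -5, max_so_far = -5
Position 2 (value 3): max_ending_here = 3, max_so_far = 3
Position 3 (value -5): max_ending_here = -2, max_so_far = 3
Position 4 (value 6): max_ending_here = 6, max_so_far = 6
Position 5 (value 8): max_ending_here = 14, max_so_far = 14

Maximum subarray: [6, 8]
Maximum sum: 14

The maximum subarray is [6, 8] with sum 14. This subarray runs from index 4 to index 5.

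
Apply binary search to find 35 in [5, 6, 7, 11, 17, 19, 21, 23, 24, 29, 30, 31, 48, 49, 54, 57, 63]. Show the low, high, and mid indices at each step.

Binary search for 35 in [5, 6, 7, 11, 17, 19, 21, 23, 24, 29, 30, 31, 48, 49, 54, 57, 63]:

lo=0, hi=16, mid=8, arr[mid]=24 -> 24 < 35, search right half
lo=9, hi=16, mid=12, arr[mid]=48 -> 48 > 35, search left half
lo=9, hi=11, mid=10, arr[mid]=30 -> 30 < 35, search right half
lo=11, hi=11, mid=11, arr[mid]=31 -> 31 < 35, search right half
lo=12 > hi=11, target 35 not found

Binary search determines that 35 is not in the array after 4 comparisons. The search space was exhausted without finding the target.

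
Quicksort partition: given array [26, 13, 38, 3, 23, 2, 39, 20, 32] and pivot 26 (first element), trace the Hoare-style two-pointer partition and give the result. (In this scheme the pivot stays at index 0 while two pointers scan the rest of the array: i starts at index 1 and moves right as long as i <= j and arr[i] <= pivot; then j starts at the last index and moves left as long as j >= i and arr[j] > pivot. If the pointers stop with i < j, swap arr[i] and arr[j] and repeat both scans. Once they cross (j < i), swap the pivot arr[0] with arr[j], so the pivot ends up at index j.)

Hoare-style two-pointer partition with pivot = 26:

Initial array: [26, 13, 38, 3, 23, 2, 39, 20, 32]

Pointers start at i = 1, j = 8.
i stops at index 2 (arr[2]=38 > 26), j stops at index 7 (arr[7]=20 <= 26): swap arr[2] and arr[7], array becomes [26, 13, 20, 3, 23, 2, 39, 38, 32]
i ends at 6, j ends at 5: the pointers have crossed (j < i), so scanning stops.

Swap pivot arr[0] with arr[5] to place pivot at position 5: [2, 13, 20, 3, 23, 26, 39, 38, 32]
Pivot position: 5

After partitioning with pivot 26, the array becomes [2, 13, 20, 3, 23, 26, 39, 38, 32]. The pivot is placed at index 5. All elements to the left of the pivot are <= 26, and all elements to the right are > 26.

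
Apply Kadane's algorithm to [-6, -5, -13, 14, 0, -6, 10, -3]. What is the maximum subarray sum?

Using Kadane's algorithm on [-6, -5, -13, 14, 0, -6, 10, -3]:

Scanning through the array:
Position 1 (value -5): max_ending_here = -5, max_so_far = -5
Position 2 (value -13): max_ending_here = -13, max_so_far = -5
Position 3 (value 14): max_ending_here = 14, max_so_far = 14
Position 4 (value 0): max_ending_here = 14, max_so_far = 14
Position 5 (value -6): max_ending_here = 8, max_so_far = 14
Position 6 (value 10): max_ending_here = 18, max_so_far = 18
Position 7 (value -3): max_ending_here = 15, max_so_far = 18

Maximum subarray: [14, 0, -6, 10]
Maximum sum: 18

The maximum subarray is [14, 0, -6, 10] with sum 18. This subarray runs from index 3 to index 6.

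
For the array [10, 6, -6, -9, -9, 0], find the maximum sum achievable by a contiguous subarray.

Using Kadane's algorithm on [10, 6, -6, -9, -9, 0]:

Scanning through the array:
Position 1 (value 6): max_ending_here = 16, max_so_far = 16
Position 2 (value -6): max_ending_here = 10, max_so_far = 16
Position 3 (value -9): max_ending_here = 1, max_so_far = 16
Position 4 (value -9): max_ending_here = -8, max_so_far = 16
Position 5 (value 0): max_ending_here = 0, max_so_far = 16

Maximum subarray: [10, 6]
Maximum sum: 16

The maximum subarray is [10, 6] with sum 16. This subarray runs from index 0 to index 1.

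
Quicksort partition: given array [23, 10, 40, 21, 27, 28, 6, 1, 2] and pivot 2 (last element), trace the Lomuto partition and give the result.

Lomuto partition with pivot = 2:

Initial array: [23, 10, 40, 21, 27, 28, 6, 1, 2]

arr[0]=23 > 2: no swap
arr[1]=10 > 2: no swap
arr[2]=40 > 2: no swap
arr[3]=21 > 2: no swap
arr[4]=27 > 2: no swap
arr[5]=28 > 2: no swap
arr[6]=6 > 2: no swap
arr[7]=1 <= 2: swap with position 0, array becomes [1, 10, 40, 21, 27, 28, 6, 23, 2]

Place pivot at position 1: [1, 2, 40, 21, 27, 28, 6, 23, 10]
Pivot position: 1

After partitioning with pivot 2, the array becomes [1, 2, 40, 21, 27, 28, 6, 23, 10]. The pivot is placed at index 1. All elements to the left of the pivot are <= 2, and all elements to the right are > 2.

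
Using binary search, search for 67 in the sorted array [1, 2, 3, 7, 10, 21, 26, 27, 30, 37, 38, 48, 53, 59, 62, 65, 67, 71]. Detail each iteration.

Binary search for 67 in [1, 2, 3, 7, 10, 21, 26, 27, 30, 37, 38, 48, 53, 59, 62, 65, 67, 71]:

lo=0, hi=17, mid=8, arr[mid]=30 -> 30 < 67, search right half
lo=9, hi=17, mid=13, arr[mid]=59 -> 59 < 67, search right half
lo=14, hi=17, mid=15, arr[mid]=65 -> 65 < 67, search right half
lo=16, hi=17, mid=16, arr[mid]=67 -> Found target at index 16!

Binary search finds 67 at index 16 after 4 comparisons. The search repeatedly halves the search space by comparing with the middle element.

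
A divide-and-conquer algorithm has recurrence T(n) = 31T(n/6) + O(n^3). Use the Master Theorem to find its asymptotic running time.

Master Theorem for T(n) = 31T(n/6) + O(n^3):

a = 31, b = 6, c = 3
log_b(a) = log_6(31) = 1.9165

Case 3: c = 3 > log_6(31) = 1.9165
T(n) = O(n^3) = O(n^3)

For T(n) = 31T(n/6) + O(n^3): log_6(31) = 1.9165. This is Case 3 of the Master Theorem (c > log_b(a), work dominated by root), giving O(n^3).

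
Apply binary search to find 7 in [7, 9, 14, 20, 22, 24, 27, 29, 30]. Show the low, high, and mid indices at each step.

Binary search for 7 in [7, 9, 14, 20, 22, 24, 27, 29, 30]:

lo=0, hi=8, mid=4, arr[mid]=22 -> 22 > 7, search left half
lo=0, hi=3, mid=1, arr[mid]=9 -> 9 > 7, search left half
lo=0, hi=0, mid=0, arr[mid]=7 -> Found target at index 0!

Binary search finds 7 at index 0 after 3 comparisons. The search repeatedly halves the search space by comparing with the middle element.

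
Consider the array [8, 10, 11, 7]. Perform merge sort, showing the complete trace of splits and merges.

Merge sort trace:

Split: [8, 10, 11, 7] -> [8, 10] and [11, 7]
  Split: [8, 10] -> [8] and [10]
  Merge: [8] + [10] -> [8, 10]
  Split: [11, 7] -> [11] and [7]
  Merge: [11] + [7] -> [7, 11]
Merge: [8, 10] + [7, 11] -> [7, 8, 10, 11]

Final sorted array: [7, 8, 10, 11]

The merge sort proceeds by recursively splitting the array and merging sorted halves.
After all merges, the sorted array is [7, 8, 10, 11].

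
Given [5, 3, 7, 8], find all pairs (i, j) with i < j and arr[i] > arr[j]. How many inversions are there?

Finding inversions in [5, 3, 7, 8]:

(0, 1): arr[0]=5 > arr[1]=3

Total inversions: 1

The array has 1 inversion(s): (0,1). Each pair (i,j) satisfies i < j and arr[i] > arr[j].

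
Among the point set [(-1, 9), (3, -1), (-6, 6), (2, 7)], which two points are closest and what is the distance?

Computing all pairwise distances among 4 points:

d((-1, 9), (3, -1)) = 10.7703
d((-1, 9), (-6, 6)) = 5.831
d((-1, 9), (2, 7)) = 3.6056 <-- minimum
d((3, -1), (-6, 6)) = 11.4018
d((3, -1), (2, 7)) = 8.0623
d((-6, 6), (2, 7)) = 8.0623

Closest pair: (-1, 9) and (2, 7) with distance 3.6056

The closest pair is (-1, 9) and (2, 7) with Euclidean distance 3.6056. For 4 points, brute-force pairwise comparison is shown above. For large n, the divide-and-conquer algorithm (sort by x, recurse on halves, check the dividing strip) achieves O(n log n).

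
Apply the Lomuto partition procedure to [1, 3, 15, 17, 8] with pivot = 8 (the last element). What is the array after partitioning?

Lomuto partition with pivot = 8:

Initial array: [1, 3, 15, 17, 8]

arr[0]=1 <= 8: swap with position 0, array becomes [1, 3, 15, 17, 8]
arr[1]=3 <= 8: swap with position 1, array becomes [1, 3, 15, 17, 8]
arr[2]=15 > 8: no swap
arr[3]=17 > 8: no swap

Place pivot at position 2: [1, 3, 8, 17, 15]
Pivot position: 2

After partitioning with pivot 8, the array becomes [1, 3, 8, 17, 15]. The pivot is placed at index 2. All elements to the left of the pivot are <= 8, and all elements to the right are > 8.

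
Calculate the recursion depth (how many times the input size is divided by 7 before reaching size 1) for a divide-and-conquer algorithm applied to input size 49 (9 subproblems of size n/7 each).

For divide and conquer with division factor 7:

Problem sizes at each level:
Level 0: 49
Level 1: 7
Level 2: 1

The root is level 0 and the size-1 base case is level 2 (the tree spans levels 0 through 2, i.e. 3 levels counting the root), so the depth is the number of divisions: log_7(49) = 2

The recursion tree depth is log_7(49) = 2. At each level, the problem size is divided by 7, so it takes 2 divisions to reduce to a base case of size 1. The algorithm makes 9 recursive calls at each level.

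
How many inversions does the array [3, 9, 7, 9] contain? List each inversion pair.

Finding inversions in [3, 9, 7, 9]:

(1, 2): arr[1]=9 > arr[2]=7

Total inversions: 1

The array has 1 inversion(s): (1,2). Each pair (i,j) satisfies i < j and arr[i] > arr[j].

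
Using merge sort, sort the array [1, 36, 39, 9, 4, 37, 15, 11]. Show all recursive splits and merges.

Merge sort trace:

Split: [1, 36, 39, 9, 4, 37, 15, 11] -> [1, 36, 39, 9] and [4, 37, 15, 11]
  Split: [1, 36, 39, 9] -> [1, 36] and [39, 9]
    Split: [1, 36] -> [1] and [36]
    Merge: [1] + [36] -> [1, 36]
    Split: [39, 9] -> [39] and [9]
    Merge: [39] + [9] -> [9, 39]
  Merge: [1, 36] + [9, 39] -> [1, 9, 36, 39]
  Split: [4, 37, 15, 11] -> [4, 37] and [15, 11]
    Split: [4, 37] -> [4] and [37]
    Merge: [4] + [37] -> [4, 37]
    Split: [15, 11] -> [15] and [11]
    Merge: [15] + [11] -> [11, 15]
  Merge: [4, 37] + [11, 15] -> [4, 11, 15, 37]
Merge: [1, 9, 36, 39] + [4, 11, 15, 37] -> [1, 4, 9, 11, 15, 36, 37, 39]

Final sorted array: [1, 4, 9, 11, 15, 36, 37, 39]

The merge sort proceeds by recursively splitting the array and merging sorted halves.
After all merges, the sorted array is [1, 4, 9, 11, 15, 36, 37, 39].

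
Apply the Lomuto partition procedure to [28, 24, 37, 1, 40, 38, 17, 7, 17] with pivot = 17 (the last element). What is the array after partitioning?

Lomuto partition with pivot = 17:

Initial array: [28, 24, 37, 1, 40, 38, 17, 7, 17]

arr[0]=28 > 17: no swap
arr[1]=24 > 17: no swap
arr[2]=37 > 17: no swap
arr[3]=1 <= 17: swap with position 0, array becomes [1, 24, 37, 28, 40, 38, 17, 7, 17]
arr[4]=40 > 17: no swap
arr[5]=38 > 17: no swap
arr[6]=17 <= 17: swap with position 1, array becomes [1, 17, 37, 28, 40, 38, 24, 7, 17]
arr[7]=7 <= 17: swap with position 2, array becomes [1, 17, 7, 28, 40, 38, 24, 37, 17]

Place pivot at position 3: [1, 17, 7, 17, 40, 38, 24, 37, 28]
Pivot position: 3

After partitioning with pivot 17, the array becomes [1, 17, 7, 17, 40, 38, 24, 37, 28]. The pivot is placed at index 3. All elements to the left of the pivot are <= 17, and all elements to the right are > 17.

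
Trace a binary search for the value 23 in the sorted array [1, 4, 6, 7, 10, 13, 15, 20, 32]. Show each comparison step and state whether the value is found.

Binary search for 23 in [1, 4, 6, 7, 10, 13, 15, 20, 32]:

lo=0, hi=8, mid=4, arr[mid]=10 -> 10 < 23, search right half
lo=5, hi=8, mid=6, arr[mid]=15 -> 15 < 23, search right half
lo=7, hi=8, mid=7, arr[mid]=20 -> 20 < 23, search right half
lo=8, hi=8, mid=8, arr[mid]=32 -> 32 > 23, search left half
lo=8 > hi=7, target 23 not found

Binary search determines that 23 is not in the array after 4 comparisons. The search space was exhausted without finding the target.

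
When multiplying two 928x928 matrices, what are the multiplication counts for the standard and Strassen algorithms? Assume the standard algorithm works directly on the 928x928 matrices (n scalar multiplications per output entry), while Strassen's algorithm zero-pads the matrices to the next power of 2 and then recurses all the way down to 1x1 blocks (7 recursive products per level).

Matrix multiplication for 928x928 matrices:

Strassen's algorithm requires power-of-2 dimensions. Pad 928x928 to 1024x1024 (next power of 2).

Standard algorithm: 928^3 = 799178752 multiplications
Strassen's algorithm: 7^(log2(1024)) = 7^10 = 282475249 multiplications
Savings: 799178752 - 282475249 = 516703503 multiplications

Standard: 799178752 multiplications (928^3). Strassen: 282475249 multiplications (7^10, after padding to 1024x1024). Strassen reduces 8 recursive multiplications to 7 at each level.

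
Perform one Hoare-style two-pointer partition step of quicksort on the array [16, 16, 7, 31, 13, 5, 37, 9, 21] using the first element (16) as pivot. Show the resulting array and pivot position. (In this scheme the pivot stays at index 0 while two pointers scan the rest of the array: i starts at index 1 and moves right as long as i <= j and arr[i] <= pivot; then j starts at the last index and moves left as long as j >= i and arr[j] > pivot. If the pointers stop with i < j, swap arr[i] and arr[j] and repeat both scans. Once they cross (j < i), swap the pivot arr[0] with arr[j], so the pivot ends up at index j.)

Hoare-style two-pointer partition with pivot = 16:

Initial array: [16, 16, 7, 31, 13, 5, 37, 9, 21]

Pointers start at i = 1, j = 8.
i stops at index 3 (arr[3]=31 > 16), j stops at index 7 (arr[7]=9 <= 16): swap arr[3] and arr[7], array becomes [16, 16, 7, 9, 13, 5, 37, 31, 21]
i ends at 6, j ends at 5: the pointers have crossed (j < i), so scanning stops.

Swap pivot arr[0] with arr[5] to place pivot at position 5: [5, 16, 7, 9, 13, 16, 37, 31, 21]
Pivot position: 5

After partitioning with pivot 16, the array becomes [5, 16, 7, 9, 13, 16, 37, 31, 21]. The pivot is placed at index 5. All elements to the left of the pivot are <= 16, and all elements to the right are > 16.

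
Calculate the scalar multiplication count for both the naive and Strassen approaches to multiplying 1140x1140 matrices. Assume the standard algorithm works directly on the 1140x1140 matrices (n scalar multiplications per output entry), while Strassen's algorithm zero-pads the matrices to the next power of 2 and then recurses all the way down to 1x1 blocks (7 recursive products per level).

Matrix multiplication for 1140x1140 matrices:

Strassen's algorithm requires power-of-2 dimensions. Pad 1140x1140 to 2048x2048 (next power of 2).

Standard algorithm: 1140^3 = 1481544000 multiplications
Strassen's algorithm: 7^(log2(2048)) = 7^11 = 1977326743 multiplications
Difference: 1481544000 - 1977326743 = -495782743 (Strassen uses MORE here due to padding overhead — for small or just-over-power-of-2 n, padding can outweigh the per-level savings)

Standard: 1481544000 multiplications (1140^3). Strassen: 1977326743 multiplications (7^11, after padding to 2048x2048). Strassen reduces 8 recursive multiplications to 7 at each level.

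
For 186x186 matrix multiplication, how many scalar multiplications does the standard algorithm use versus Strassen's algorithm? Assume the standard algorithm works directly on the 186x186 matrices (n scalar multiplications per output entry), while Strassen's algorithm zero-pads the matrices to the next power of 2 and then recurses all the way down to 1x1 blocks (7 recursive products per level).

Matrix multiplication for 186x186 matrices:

Strassen's algorithm requires power-of-2 dimensions. Pad 186x186 to 256x256 (next power of 2).

Standard algorithm: 186^3 = 6434856 multiplications
Strassen's algorithm: 7^(log2(256)) = 7^8 = 5764801 multiplications
Savings: 6434856 - 5764801 = 670055 multiplications

Standard: 6434856 multiplications (186^3). Strassen: 5764801 multiplications (7^8, after padding to 256x256). Strassen reduces 8 recursive multiplications to 7 at each level.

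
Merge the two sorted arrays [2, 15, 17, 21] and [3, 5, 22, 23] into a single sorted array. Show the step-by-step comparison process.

Merging process:

Compare 2 vs 3: take 2 from left. Merged: [2]
Compare 15 vs 3: take 3 from right. Merged: [2, 3]
Compare 15 vs 5: take 5 from right. Merged: [2, 3, 5]
Compare 15 vs 22: take 15 from left. Merged: [2, 3, 5, 15]
Compare 17 vs 22: take 17 from left. Merged: [2, 3, 5, 15, 17]
Compare 21 vs 22: take 21 from left. Merged: [2, 3, 5, 15, 17, 21]
Append remaining from right: [22, 23]. Merged: [2, 3, 5, 15, 17, 21, 22, 23]

Final merged array: [2, 3, 5, 15, 17, 21, 22, 23]
Total comparisons: 6

The merged array is [2, 3, 5, 15, 17, 21, 22, 23], requiring 6 comparisons. The merge step runs in O(n) time where n is the total number of elements.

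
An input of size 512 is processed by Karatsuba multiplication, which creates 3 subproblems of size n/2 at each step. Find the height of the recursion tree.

For divide and conquer with division factor 2:

Problem sizes at each level:
Level 0: 512
Level 1: 256
Level 2: 128
Level 3: 64
Level 4: 32
Level 5: 16
Level 6: 8
Level 7: 4
Level 8: 2
Level 9: 1

The root is level 0 and the size-1 base case is level 9 (the tree spans levels 0 through 9, i.e. 10 levels counting the root), so the depth is the number of divisions: log_2(512) = 9

The recursion tree depth is log_2(512) = 9. At each level, the problem size is divided by 2, so it takes 9 divisions to reduce to a base case of size 1. The algorithm makes 3 recursive calls at each level.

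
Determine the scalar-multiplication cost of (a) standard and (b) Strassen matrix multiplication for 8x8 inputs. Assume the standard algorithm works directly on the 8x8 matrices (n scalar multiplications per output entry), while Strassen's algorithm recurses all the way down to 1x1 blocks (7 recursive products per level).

Matrix multiplication for 8x8 matrices:

Standard algorithm: 8^3 = 512 multiplications
Strassen's algorithm: 7^(log2(8)) = 7^3 = 343 multiplications
Savings: 512 - 343 = 169 multiplications

Standard: 512 multiplications (8^3). Strassen: 343 multiplications (7^3). Strassen reduces 8 recursive multiplications to 7 at each level.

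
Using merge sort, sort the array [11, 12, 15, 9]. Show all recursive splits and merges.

Merge sort trace:

Split: [11, 12, 15, 9] -> [11, 12] and [15, 9]
  Split: [11, 12] -> [11] and [12]
  Merge: [11] + [12] -> [11, 12]
  Split: [15, 9] -> [15] and [9]
  Merge: [15] + [9] -> [9, 15]
Merge: [11, 12] + [9, 15] -> [9, 11, 12, 15]

Final sorted array: [9, 11, 12, 15]

The merge sort proceeds by recursively splitting the array and merging sorted halves.
After all merges, the sorted array is [9, 11, 12, 15].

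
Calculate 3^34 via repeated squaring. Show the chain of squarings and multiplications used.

Computing 3^34 by squaring (build up from 3^1; each line after the first costs one multiplication):

3^1 = 3
3^2 = (3^1)^2 = 3^2 = 9
3^4 = (3^2)^2 = 9^2 = 81
3^8 = (3^4)^2 = 81^2 = 6561
3^16 = (3^8)^2 = 6561^2 = 43046721
3^17 = 3 * 3^16 = 3 * 43046721 = 129140163
3^34 = (3^17)^2 = 129140163^2 = 16677181699666569

Result: 16677181699666569
Multiplications needed: 6 (6 lines after 3^1)

3^34 = 16677181699666569. Using exponentiation by squaring, this requires 6 multiplications. The key idea: if the exponent is even, square the half-power; if odd, multiply by the base once.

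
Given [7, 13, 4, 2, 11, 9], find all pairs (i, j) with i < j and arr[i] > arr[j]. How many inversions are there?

Finding inversions in [7, 13, 4, 2, 11, 9]:

(0, 2): arr[0]=7 > arr[2]=4
(0, 3): arr[0]=7 > arr[3]=2
(1, 2): arr[1]=13 > arr[2]=4
(1, 3): arr[1]=13 > arr[3]=2
(1, 4): arr[1]=13 > arr[4]=11
(1, 5): arr[1]=13 > arr[5]=9
(2, 3): arr[2]=4 > arr[3]=2
(4, 5): arr[4]=11 > arr[5]=9

Total inversions: 8

The array has 8 inversion(s): (0,2), (0,3), (1,2), (1,3), (1,4), (1,5), (2,3), (4,5). Each pair (i,j) satisfies i < j and arr[i] > arr[j].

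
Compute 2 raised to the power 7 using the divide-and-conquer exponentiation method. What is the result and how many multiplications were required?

Computing 2^7 by squaring (build up from 2^1; each line after the first costs one multiplication):

2^1 = 2
2^2 = (2^1)^2 = 2^2 = 4
2^3 = 2 * 2^2 = 2 * 4 = 8
2^6 = (2^3)^2 = 8^2 = 64
2^7 = 2 * 2^6 = 2 * 64 = 128

Result: 128
Multiplications needed: 4 (4 lines after 2^1)

2^7 = 128. Using exponentiation by squaring, this requires 4 multiplications. The key idea: if the exponent is even, square the half-power; if odd, multiply by the base once.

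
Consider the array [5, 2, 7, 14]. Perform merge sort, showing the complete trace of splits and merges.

Merge sort trace:

Split: [5, 2, 7, 14] -> [5, 2] and [7, 14]
  Split: [5, 2] -> [5] and [2]
  Merge: [5] + [2] -> [2, 5]
  Split: [7, 14] -> [7] and [14]
  Merge: [7] + [14] -> [7, 14]
Merge: [2, 5] + [7, 14] -> [2, 5, 7, 14]

Final sorted array: [2, 5, 7, 14]

The merge sort proceeds by recursively splitting the array and merging sorted halves.
After all merges, the sorted array is [2, 5, 7, 14].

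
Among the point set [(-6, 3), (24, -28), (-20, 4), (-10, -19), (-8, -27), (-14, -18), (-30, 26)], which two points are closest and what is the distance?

Computing all pairwise distances among 7 points:

d((-6, 3), (24, -28)) = 43.1393
d((-6, 3), (-20, 4)) = 14.0357
d((-6, 3), (-10, -19)) = 22.3607
d((-6, 3), (-8, -27)) = 30.0666
d((-6, 3), (-14, -18)) = 22.4722
d((-6, 3), (-30, 26)) = 33.2415
d((24, -28), (-20, 4)) = 54.4059
d((24, -28), (-10, -19)) = 35.171
d((24, -28), (-8, -27)) = 32.0156
d((24, -28), (-14, -18)) = 39.2938
d((24, -28), (-30, 26)) = 76.3675
d((-20, 4), (-10, -19)) = 25.0799
d((-20, 4), (-8, -27)) = 33.2415
d((-20, 4), (-14, -18)) = 22.8035
d((-20, 4), (-30, 26)) = 24.1661
d((-10, -19), (-8, -27)) = 8.2462
d((-10, -19), (-14, -18)) = 4.1231 <-- minimum
d((-10, -19), (-30, 26)) = 49.2443
d((-8, -27), (-14, -18)) = 10.8167
d((-8, -27), (-30, 26)) = 57.3847
d((-14, -18), (-30, 26)) = 46.8188

Closest pair: (-10, -19) and (-14, -18) with distance 4.1231

The closest pair is (-10, -19) and (-14, -18) with Euclidean distance 4.1231. For 7 points, brute-force pairwise comparison is shown above. For large n, the divide-and-conquer algorithm (sort by x, recurse on halves, check the dividing strip) achieves O(n log n).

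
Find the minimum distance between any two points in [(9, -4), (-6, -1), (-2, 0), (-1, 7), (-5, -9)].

Computing all pairwise distances among 5 points:

d((9, -4), (-6, -1)) = 15.2971
d((9, -4), (-2, 0)) = 11.7047
d((9, -4), (-1, 7)) = 14.8661
d((9, -4), (-5, -9)) = 14.8661
d((-6, -1), (-2, 0)) = 4.1231 <-- minimum
d((-6, -1), (-1, 7)) = 9.434
d((-6, -1), (-5, -9)) = 8.0623
d((-2, 0), (-1, 7)) = 7.0711
d((-2, 0), (-5, -9)) = 9.4868
d((-1, 7), (-5, -9)) = 16.4924

Closest pair: (-6, -1) and (-2, 0) with distance 4.1231

The closest pair is (-6, -1) and (-2, 0) with Euclidean distance 4.1231. For 5 points, brute-force pairwise comparison is shown above. For large n, the divide-and-conquer algorithm (sort by x, recurse on halves, check the dividing strip) achieves O(n log n).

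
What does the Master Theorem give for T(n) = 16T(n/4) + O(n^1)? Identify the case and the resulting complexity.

Master Theorem for T(n) = 16T(n/4) + O(n^1):

a = 16, b = 4, c = 1
log_b(a) = log_4(16) = 2.0000

Case 1: c = 1 < log_4(16) = 2.0000
T(n) = O(n^(log_4 16)) = O(n^2)

For T(n) = 16T(n/4) + O(n^1): log_4(16) = 2.0000. This is Case 1 of the Master Theorem (c < log_b(a), work dominated by leaves), giving O(n^2).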